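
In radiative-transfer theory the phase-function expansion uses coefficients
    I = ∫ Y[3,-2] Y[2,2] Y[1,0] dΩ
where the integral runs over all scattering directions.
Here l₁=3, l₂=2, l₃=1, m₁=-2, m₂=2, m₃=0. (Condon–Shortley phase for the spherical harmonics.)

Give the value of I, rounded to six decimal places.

0.184674

Rules hold: Σm=0, L=6 even, 1≤1≤5.
N = 7·5·3 = 105
Δ = 4!·2!·0!/7! = 1/105
Racah Σ t=2..2: t=2:+1/4 = 1/4
⇒ 3j(3 2 1; 0 0 0)² = 3/35, sgn -1
Racah Σ t=4..4: t=4:+1/24 = 1/24
⇒ 3j(3 2 1; -2 2 0)² = 1/21, sgn -1
4πI² = N·(3j₀)²·(3jₘ)² = 3/7
I = +1·√(0.428571/4π) = 0.18467439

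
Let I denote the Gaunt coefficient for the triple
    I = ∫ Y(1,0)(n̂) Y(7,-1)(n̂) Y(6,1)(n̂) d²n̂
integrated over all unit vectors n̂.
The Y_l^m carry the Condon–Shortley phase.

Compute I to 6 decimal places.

m-sum 0 ✓  L=14 even ✓  6≤6≤8 ✓
Π(2lᵢ+1) = 3×15×13 = 585
triangle coeff Δ(1,7,6) = 1/1365
Σ_t [1,1]: t=1:−1/518400 = -1/518400
(3j)²=7/195 [(1 7 6; 0 0 0)], sign=-1
Σ_t [1,1]: t=1:−1/604800 = -1/604800
(3j)²=16/455 [(1 7 6; 0 -1 1)], sign=+1
⇒ 4πI² = 48/65
I = (-1)√(48/65/(4π)) = -0.24241473

-0.242415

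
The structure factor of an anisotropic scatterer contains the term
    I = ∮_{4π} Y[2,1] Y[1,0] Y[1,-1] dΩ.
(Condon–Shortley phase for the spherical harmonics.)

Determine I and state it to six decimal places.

Rules hold: Σm=0, L=4 even, 1≤1≤3.
N = 5·3·3 = 45
Δ = 2!·2!·0!/5! = 1/30
Racah Σ t=1..1: t=1:−1/1 = -1/1
⇒ 3j(2 1 1; 0 0 0)² = 2/15, sgn +1
Racah Σ t=1..1: t=1:−1/2 = -1/2
⇒ 3j(2 1 1; 1 0 -1)² = 1/10, sgn -1
4πI² = N·(3j₀)²·(3jₘ)² = 3/5
I = -1·√(0.6/4π) = -0.21850969

-0.218510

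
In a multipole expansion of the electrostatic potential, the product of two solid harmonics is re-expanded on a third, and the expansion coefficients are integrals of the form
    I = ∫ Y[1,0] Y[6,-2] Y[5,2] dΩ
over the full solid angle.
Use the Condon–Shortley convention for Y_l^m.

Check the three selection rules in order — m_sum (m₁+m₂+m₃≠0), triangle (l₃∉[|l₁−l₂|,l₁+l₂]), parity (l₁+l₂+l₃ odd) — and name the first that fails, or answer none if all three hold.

Σmᵢ = 0  ✓
l₃∈[|l₁−l₂|,l₁+l₂]=[5,7], have l₃=5  ✓
Σlᵢ = 12 ⇒ even  ✓

none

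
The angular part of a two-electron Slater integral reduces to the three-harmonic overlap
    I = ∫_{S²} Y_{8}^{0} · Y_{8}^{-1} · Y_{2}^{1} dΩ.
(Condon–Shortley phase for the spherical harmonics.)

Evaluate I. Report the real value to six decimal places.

-0.023001

Rules hold: Σm=0, L=18 even, 0≤2≤16.
N = 17·17·5 = 1445
Δ = 14!·2!·2!/19! = 1/348840
Racah Σ t=6..8: t=6:+1/116121600 t=7:−1/25401600 t=8:+1/116121600 = -1/45158400
⇒ 3j(8 8 2; 0 0 0)² = 24/1615, sgn -1
Racah Σ t=6..7: t=6:+1/58060800 t=7:−1/50803200 = -1/406425600
⇒ 3j(8 8 2; 0 -1 1)² = 1/3230, sgn +1
4πI² = N·(3j₀)²·(3jₘ)² = 12/1805
I = -1·√(0.0066482/4π) = -0.02300102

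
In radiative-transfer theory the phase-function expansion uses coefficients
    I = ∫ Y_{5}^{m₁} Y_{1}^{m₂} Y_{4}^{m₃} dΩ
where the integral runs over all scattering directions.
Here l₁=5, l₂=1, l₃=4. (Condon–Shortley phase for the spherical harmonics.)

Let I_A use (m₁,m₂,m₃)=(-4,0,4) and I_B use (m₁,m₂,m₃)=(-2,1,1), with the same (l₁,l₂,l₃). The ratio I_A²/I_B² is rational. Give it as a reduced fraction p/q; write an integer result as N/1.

3/7

l's match ⇒ only the (l;m) 3-j factors differ between A and B.
A: triangle coeff Δ(5,1,4) = 1/495; Σ_t [1,1]: t=1:−1/40320 = -1/40320; (3j)²=1/55 [(5 1 4; -4 0 4)], sign=-1
B: triangle coeff Δ(5,1,4) = 1/495; Σ_t [2,2]: t=2:+1/1440 = 1/1440; (3j)²=7/165 [(5 1 4; -2 1 1)], sign=-1
I_A²/I_B² = (1/55)/(7/165) = 3/7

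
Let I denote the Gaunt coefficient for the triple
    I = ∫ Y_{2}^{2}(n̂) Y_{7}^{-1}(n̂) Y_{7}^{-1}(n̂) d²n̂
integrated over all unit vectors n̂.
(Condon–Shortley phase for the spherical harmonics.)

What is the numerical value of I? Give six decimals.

0.195759

Rules hold: Σm=0, L=16 even, 5≤7≤9.
N = 5·15·15 = 1125
Δ = 2!·2!·12!/17! = 1/185640
Racah Σ t=0..2: t=0:+1/2419200 t=1:−1/518400 t=2:+1/2419200 = -1/907200
⇒ 3j(2 7 7; 0 0 0)² = 56/3315, sgn +1
Racah Σ t=0..0: t=0:+1/2073600 = 1/2073600
⇒ 3j(2 7 7; 2 -1 -1)² = 28/1105, sgn +1
4πI² = N·(3j₀)²·(3jₘ)² = 23520/48841
I = +1·√(0.481563/4π) = 0.19575887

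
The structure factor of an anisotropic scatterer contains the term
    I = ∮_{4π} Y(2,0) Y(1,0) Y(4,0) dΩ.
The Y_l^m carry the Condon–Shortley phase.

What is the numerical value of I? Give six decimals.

l₃=4 ∉ [1,3] — triangle fails ⇒ I = 0

0.000000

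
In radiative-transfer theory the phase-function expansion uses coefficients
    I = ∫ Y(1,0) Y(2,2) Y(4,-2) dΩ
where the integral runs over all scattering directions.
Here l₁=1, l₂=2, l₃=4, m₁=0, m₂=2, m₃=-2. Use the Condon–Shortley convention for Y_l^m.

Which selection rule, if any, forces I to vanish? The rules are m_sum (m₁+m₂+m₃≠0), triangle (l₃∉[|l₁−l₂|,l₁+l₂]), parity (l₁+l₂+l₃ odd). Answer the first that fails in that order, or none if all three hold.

triangle

azimuthal sum: 0 + 2 − 2 = 0  ✓
1 ≤ 4 ≤ 3 (triangle on l)  ✗
L = 1 + 2 + 4 = 7 (odd)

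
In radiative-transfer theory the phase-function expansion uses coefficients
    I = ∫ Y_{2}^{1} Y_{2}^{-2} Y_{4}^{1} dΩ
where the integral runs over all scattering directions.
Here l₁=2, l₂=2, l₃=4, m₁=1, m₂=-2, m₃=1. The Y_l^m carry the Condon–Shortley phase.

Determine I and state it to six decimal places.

Rules hold: Σm=0, L=8 even, 0≤4≤4.
N = 5·5·9 = 225
Δ = 0!·4!·4!/9! = 1/630
Racah Σ t=0..0: t=0:+1/16 = 1/16
⇒ 3j(2 2 4; 0 0 0)² = 2/35, sgn +1
Racah Σ t=0..0: t=0:+1/144 = 1/144
⇒ 3j(2 2 4; 1 -2 1)² = 1/126, sgn -1
4πI² = N·(3j₀)²·(3jₘ)² = 5/49
I = -1·√(0.102041/4π) = -0.09011188

-0.090112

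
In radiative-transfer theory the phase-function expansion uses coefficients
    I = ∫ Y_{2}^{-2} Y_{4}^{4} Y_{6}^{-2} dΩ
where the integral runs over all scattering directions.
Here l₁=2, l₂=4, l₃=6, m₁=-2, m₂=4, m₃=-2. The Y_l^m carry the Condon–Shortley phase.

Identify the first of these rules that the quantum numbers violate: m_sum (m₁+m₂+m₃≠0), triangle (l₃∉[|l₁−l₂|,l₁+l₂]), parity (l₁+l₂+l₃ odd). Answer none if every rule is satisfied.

none

m₁+m₂+m₃ = -2 + 4 − 2 = 0  ✓
triangle: |2−4|=2 ≤ l₃=6 ≤ 2+4=6  ✓
parity: l₁+l₂+l₃ = 12 is even  ✓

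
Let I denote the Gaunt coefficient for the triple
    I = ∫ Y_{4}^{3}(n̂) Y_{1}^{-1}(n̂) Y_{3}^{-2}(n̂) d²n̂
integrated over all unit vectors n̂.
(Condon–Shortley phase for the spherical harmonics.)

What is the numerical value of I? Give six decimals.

-0.282095

Checks pass: Σm=0; 8 even; l₃=3∈[3,5].
(2·4+1)(2·1+1)(2·3+1) = 189
Δ: 2! 6! 0! / 9! → 1/252
sum: t=1:−1/36 = -1/36
3j²(4 1 3; 0 0 0) = Δ·Π!·Σ² = 4/63  (sign +1)
sum: t=0:+1/240 = 1/240
3j²(4 1 3; 3 -1 -2) = Δ·Π!·Σ² = 1/12  (sign -1)
combine: 4πI² = 189·4/63·1/12 = 1/1
take √, sign -1: I = -0.28209479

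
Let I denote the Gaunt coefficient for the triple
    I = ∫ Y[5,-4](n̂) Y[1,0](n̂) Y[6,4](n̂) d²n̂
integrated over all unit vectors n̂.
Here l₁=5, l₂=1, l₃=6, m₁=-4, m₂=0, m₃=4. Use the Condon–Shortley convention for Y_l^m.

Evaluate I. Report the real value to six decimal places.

0.182727

Rules hold: Σm=0, L=12 even, 4≤6≤6.
N = 11·3·13 = 429
Δ = 0!·10!·2!/13! = 1/858
Racah Σ t=0..0: t=0:+1/14400 = 1/14400
⇒ 3j(5 1 6; 0 0 0)² = 6/143, sgn +1
Racah Σ t=0..0: t=0:+1/362880 = 1/362880
⇒ 3j(5 1 6; -4 0 4)² = 10/429, sgn +1
4πI² = N·(3j₀)²·(3jₘ)² = 60/143
I = +1·√(0.41958/4π) = 0.18272698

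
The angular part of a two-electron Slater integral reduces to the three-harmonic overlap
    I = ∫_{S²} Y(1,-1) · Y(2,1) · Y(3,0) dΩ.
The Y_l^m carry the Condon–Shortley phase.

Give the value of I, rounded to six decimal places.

0.143048

m-sum 0 ✓  L=6 even ✓  1≤3≤3 ✓
Π(2lᵢ+1) = 3×5×7 = 105
triangle coeff Δ(1,2,3) = 1/105
Σ_t [0,0]: t=0:+1/4 = 1/4
(3j)²=3/35 [(1 2 3; 0 0 0)], sign=-1
Σ_t [0,0]: t=0:+1/12 = 1/12
(3j)²=1/35 [(1 2 3; -1 1 0)], sign=-1
⇒ 4πI² = 9/35
I = (+1)√(9/35/(4π)) = 0.14304817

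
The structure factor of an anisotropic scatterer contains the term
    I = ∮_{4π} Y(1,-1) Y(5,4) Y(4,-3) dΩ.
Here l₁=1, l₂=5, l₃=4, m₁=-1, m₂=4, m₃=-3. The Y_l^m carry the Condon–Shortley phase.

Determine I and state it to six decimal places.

0.294638

m-sum 0 ✓  L=10 even ✓  4≤4≤6 ✓
Π(2lᵢ+1) = 3×11×9 = 297
triangle coeff Δ(1,5,4) = 1/495
Σ_t [1,1]: t=1:−1/576 = -1/576
(3j)²=5/99 [(1 5 4; 0 0 0)], sign=-1
Σ_t [2,2]: t=2:+1/10080 = 1/10080
(3j)²=4/55 [(1 5 4; -1 4 -3)], sign=-1
⇒ 4πI² = 12/11
I = (+1)√(12/11/(4π)) = 0.29463840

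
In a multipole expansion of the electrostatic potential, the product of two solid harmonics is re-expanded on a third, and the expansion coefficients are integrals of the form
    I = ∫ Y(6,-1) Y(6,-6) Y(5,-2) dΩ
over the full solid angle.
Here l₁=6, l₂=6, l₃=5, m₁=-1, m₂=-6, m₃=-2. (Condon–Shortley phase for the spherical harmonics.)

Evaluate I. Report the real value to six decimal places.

-1 − 6 − 2 = -9 ≠ 0: azimuthal integral kills it; I = 0

0.000000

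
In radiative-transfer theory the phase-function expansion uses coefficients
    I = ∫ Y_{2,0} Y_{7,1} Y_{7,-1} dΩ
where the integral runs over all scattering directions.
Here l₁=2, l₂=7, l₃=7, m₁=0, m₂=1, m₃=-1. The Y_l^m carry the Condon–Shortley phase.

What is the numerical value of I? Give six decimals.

Checks pass: Σm=0; 16 even; l₃=7∈[5,9].
(2·2+1)(2·7+1)(2·7+1) = 1125
Δ: 2! 2! 12! / 17! → 1/185640
sum: t=0:+1/2419200 t=1:−1/518400 t=2:+1/2419200 = -1/907200
3j²(2 7 7; 0 0 0) = Δ·Π!·Σ² = 56/3315  (sign +1)
sum: t=0:+1/3870720 t=1:−1/604800 t=2:+1/2073600 = -53/58060800
3j²(2 7 7; 0 1 -1) = Δ·Π!·Σ² = 2809/185640  (sign -1)
combine: 4πI² = 1125·56/3315·2809/185640 = 14045/48841
take √, sign -1: I = -0.15127378

-0.151274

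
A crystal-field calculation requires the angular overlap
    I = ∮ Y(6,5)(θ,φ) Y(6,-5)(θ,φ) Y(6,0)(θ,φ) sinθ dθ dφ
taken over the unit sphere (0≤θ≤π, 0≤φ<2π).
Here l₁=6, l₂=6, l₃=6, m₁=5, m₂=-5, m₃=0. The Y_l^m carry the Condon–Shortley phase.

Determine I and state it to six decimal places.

-0.157447

m-sum 0 ✓  L=18 even ✓  0≤6≤12 ✓
Π(2lᵢ+1) = 13×13×13 = 2197
triangle coeff Δ(6,6,6) = 1/325909584
Σ_t [0,6]: t=0:+1/373248000 t=1:−1/1728000 t=2:+1/110592 t=3:−1/46656 t=4:+1/110592 t=5:−1/1728000 t=6:+1/373248000 = -7/1555200
(3j)²=400/46189 [(6 6 6; 0 0 0)], sign=-1
Σ_t [0,1]: t=0:+1/10368000 t=1:−1/62208000 = 1/12441600
(3j)²=275/16796 [(6 6 6; 5 -5 0)], sign=+1
⇒ 4πI² = 32500/104329
I = (-1)√(32500/104329/(4π)) = -0.15744694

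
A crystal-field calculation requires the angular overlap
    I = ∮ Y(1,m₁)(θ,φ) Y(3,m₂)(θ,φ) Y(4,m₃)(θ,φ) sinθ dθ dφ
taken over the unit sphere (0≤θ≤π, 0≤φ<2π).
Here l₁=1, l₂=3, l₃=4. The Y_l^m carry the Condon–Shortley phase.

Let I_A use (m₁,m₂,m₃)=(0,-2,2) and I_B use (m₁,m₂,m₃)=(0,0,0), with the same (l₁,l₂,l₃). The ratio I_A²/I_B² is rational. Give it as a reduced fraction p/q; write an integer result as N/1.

Same 1,3,4: normalisation and zero-m 3j drop out of the ratio.
A: Δ: 0! 2! 6! / 9! → 1/252; sum: t=0:+1/120 = 1/120; 3j²(1 3 4; 0 -2 2) = Δ·Π!·Σ² = 1/21  (sign +1)
B: Δ: 0! 2! 6! / 9! → 1/252; sum: t=0:+1/36 = 1/36; 3j²(1 3 4; 0 0 0) = Δ·Π!·Σ² = 4/63  (sign +1)
I_A²/I_B² = (1/21)/(4/63) = 3/4

3/4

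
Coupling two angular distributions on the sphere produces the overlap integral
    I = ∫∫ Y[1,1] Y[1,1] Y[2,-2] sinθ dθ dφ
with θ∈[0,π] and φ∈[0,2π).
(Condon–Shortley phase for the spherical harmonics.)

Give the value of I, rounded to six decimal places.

0.309019

Rules hold: Σm=0, L=4 even, 0≤2≤2.
N = 3·3·5 = 45
Δ = 0!·2!·2!/5! = 1/30
Racah Σ t=0..0: t=0:+1/1 = 1/1
⇒ 3j(1 1 2; 0 0 0)² = 2/15, sgn +1
Racah Σ t=0..0: t=0:+1/4 = 1/4
⇒ 3j(1 1 2; 1 1 -2)² = 1/5, sgn +1
4πI² = N·(3j₀)²·(3jₘ)² = 6/5
I = +1·√(1.2/4π) = 0.30901936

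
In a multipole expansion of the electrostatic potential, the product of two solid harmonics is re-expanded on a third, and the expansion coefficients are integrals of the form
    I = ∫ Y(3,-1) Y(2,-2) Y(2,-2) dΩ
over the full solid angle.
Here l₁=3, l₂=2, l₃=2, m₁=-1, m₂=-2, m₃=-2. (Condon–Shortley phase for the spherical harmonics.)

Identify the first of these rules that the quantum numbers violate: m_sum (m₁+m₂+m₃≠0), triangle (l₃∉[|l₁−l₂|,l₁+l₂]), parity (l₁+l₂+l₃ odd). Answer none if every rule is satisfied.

Σmᵢ = -5  ✗
l₃∈[|l₁−l₂|,l₁+l₂]=[1,5], have l₃=2
Σlᵢ = 7 ⇒ odd

m_sum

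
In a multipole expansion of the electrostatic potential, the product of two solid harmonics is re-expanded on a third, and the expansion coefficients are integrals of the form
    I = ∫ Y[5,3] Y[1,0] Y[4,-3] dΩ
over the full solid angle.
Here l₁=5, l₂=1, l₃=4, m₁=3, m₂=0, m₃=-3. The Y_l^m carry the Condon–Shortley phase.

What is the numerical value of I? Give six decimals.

-0.196426

Checks pass: Σm=0; 10 even; l₃=4∈[4,6].
(2·5+1)(2·1+1)(2·4+1) = 297
Δ: 2! 8! 0! / 11! → 1/495
sum: t=1:−1/576 = -1/576
3j²(5 1 4; 0 0 0) = Δ·Π!·Σ² = 5/99  (sign -1)
sum: t=1:−1/5040 = -1/5040
3j²(5 1 4; 3 0 -3) = Δ·Π!·Σ² = 16/495  (sign +1)
combine: 4πI² = 297·5/99·16/495 = 16/33
take √, sign -1: I = -0.19642560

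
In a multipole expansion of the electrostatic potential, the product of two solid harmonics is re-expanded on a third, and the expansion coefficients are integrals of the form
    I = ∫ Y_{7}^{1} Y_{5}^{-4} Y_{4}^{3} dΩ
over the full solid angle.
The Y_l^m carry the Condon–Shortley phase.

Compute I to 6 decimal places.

Rules hold: Σm=0, L=16 even, 2≤4≤12.
N = 15·11·9 = 1485
Δ = 8!·6!·2!/17! = 1/6126120
Racah Σ t=3..5: t=3:−1/69120 t=4:+1/20736 t=5:−1/69120 = 1/51840
⇒ 3j(7 5 4; 0 0 0)² = 280/21879, sgn +1
Racah Σ t=0..1: t=0:+1/29030400 t=1:−1/1209600 = -23/29030400
⇒ 3j(7 5 4; 1 -4 3)² = 529/97240, sgn +1
4πI² = N·(3j₀)²·(3jₘ)² = 55545/537251
I = +1·√(0.103387/4π) = 0.09070452

0.090705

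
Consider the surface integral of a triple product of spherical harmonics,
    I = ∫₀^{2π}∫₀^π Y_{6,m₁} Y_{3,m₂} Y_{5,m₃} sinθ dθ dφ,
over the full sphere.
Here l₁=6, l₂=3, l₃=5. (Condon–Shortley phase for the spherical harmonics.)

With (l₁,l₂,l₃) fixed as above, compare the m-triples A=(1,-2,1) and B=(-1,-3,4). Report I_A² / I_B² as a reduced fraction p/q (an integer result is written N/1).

7/2

Shared (l₁,l₂,l₃)=(6,3,5): N and (l;000)² cancel in I_A²/I_B².
A: Δ = 4!·8!·2!/15! = 1/675675; Racah Σ t=0..1: t=0:+1/17280 t=1:−1/6912 = -1/11520; ⇒ 3j(6 3 5; 1 -2 1)² = 2/143, sgn -1
B: Δ = 4!·8!·2!/15! = 1/675675; Racah Σ t=0..0: t=0:+1/241920 = 1/241920; ⇒ 3j(6 3 5; -1 -3 4)² = 4/1001, sgn -1
I_A²/I_B² = (2/143)/(4/1001) = 7/2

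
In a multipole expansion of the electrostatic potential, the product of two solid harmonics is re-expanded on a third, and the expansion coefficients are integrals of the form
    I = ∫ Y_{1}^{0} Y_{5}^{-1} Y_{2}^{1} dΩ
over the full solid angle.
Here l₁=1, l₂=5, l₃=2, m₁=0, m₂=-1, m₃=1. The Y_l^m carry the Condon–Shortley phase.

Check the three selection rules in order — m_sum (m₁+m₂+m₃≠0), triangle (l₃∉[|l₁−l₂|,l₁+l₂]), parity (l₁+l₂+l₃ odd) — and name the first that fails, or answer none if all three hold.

Σmᵢ = 0  ✓
l₃∈[|l₁−l₂|,l₁+l₂]=[4,6], have l₃=2  ✗
Σlᵢ = 8 ⇒ even

triangle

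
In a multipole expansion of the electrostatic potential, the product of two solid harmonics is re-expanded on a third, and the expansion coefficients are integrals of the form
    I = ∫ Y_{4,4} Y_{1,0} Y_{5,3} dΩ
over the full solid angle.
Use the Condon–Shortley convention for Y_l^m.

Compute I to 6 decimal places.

Σmᵢ = 7 ≠ 0, so the φ-integral vanishes; I = 0

0.000000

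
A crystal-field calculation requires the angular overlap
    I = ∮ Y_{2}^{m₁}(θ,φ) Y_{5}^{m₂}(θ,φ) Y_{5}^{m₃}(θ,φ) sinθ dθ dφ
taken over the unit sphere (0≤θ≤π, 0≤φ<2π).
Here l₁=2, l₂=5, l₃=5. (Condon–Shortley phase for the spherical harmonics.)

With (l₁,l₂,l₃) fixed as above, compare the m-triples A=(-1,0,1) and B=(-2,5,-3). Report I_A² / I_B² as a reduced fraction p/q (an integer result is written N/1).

Same 2,5,5: normalisation and zero-m 3j drop out of the ratio.
A: Δ: 2! 2! 8! / 13! → 1/38610; sum: t=1:−1/1152 t=2:+1/1440 = -1/5760; 3j²(2 5 5; -1 0 1) = Δ·Π!·Σ² = 1/858  (sign -1)
B: Δ: 2! 2! 8! / 13! → 1/38610; sum: t=2:+1/161280 = 1/161280; 3j²(2 5 5; -2 5 -3) = Δ·Π!·Σ² = 1/143  (sign +1)
I_A²/I_B² = (1/858)/(1/143) = 1/6

1/6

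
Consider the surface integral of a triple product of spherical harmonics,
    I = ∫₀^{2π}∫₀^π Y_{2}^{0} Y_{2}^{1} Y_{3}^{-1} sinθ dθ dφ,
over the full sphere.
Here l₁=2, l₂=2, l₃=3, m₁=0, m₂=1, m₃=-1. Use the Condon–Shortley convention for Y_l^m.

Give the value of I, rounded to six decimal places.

0.000000

Σlᵢ=7 odd — θ-integrand is odd under cosθ→−cosθ; I=0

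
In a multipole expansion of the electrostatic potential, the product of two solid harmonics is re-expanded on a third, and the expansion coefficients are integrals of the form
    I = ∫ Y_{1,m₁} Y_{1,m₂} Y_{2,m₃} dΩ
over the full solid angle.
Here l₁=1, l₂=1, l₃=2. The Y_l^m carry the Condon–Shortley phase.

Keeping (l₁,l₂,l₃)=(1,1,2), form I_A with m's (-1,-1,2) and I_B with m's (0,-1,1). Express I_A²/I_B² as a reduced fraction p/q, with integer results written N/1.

Same 1,1,2: normalisation and zero-m 3j drop out of the ratio.
A: Δ: 0! 2! 2! / 5! → 1/30; sum: t=0:+1/4 = 1/4; 3j²(1 1 2; -1 -1 2) = Δ·Π!·Σ² = 1/5  (sign +1)
B: Δ: 0! 2! 2! / 5! → 1/30; sum: t=0:+1/2 = 1/2; 3j²(1 1 2; 0 -1 1) = Δ·Π!·Σ² = 1/10  (sign -1)
I_A²/I_B² = (1/5)/(1/10) = 2/1

2/1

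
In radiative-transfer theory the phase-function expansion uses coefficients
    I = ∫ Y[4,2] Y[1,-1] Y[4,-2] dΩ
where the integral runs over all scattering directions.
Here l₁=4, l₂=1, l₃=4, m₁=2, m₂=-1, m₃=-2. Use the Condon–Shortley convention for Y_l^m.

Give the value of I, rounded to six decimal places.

m-sum = 2 − 1 − 2 = -1 ≠ 0 ⇒ I = 0

0.000000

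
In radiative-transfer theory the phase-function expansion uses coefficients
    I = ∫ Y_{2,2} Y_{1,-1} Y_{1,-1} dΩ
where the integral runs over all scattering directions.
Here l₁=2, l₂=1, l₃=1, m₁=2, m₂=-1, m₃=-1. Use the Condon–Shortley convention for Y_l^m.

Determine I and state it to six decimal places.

Checks pass: Σm=0; 4 even; l₃=1∈[1,3].
(2·2+1)(2·1+1)(2·1+1) = 45
Δ: 2! 2! 0! / 5! → 1/30
sum: t=1:−1/1 = -1/1
3j²(2 1 1; 0 0 0) = Δ·Π!·Σ² = 2/15  (sign +1)
sum: t=0:+1/4 = 1/4
3j²(2 1 1; 2 -1 -1) = Δ·Π!·Σ² = 1/5  (sign +1)
combine: 4πI² = 45·2/15·1/5 = 6/5
take √, sign +1: I = 0.30901936

0.309019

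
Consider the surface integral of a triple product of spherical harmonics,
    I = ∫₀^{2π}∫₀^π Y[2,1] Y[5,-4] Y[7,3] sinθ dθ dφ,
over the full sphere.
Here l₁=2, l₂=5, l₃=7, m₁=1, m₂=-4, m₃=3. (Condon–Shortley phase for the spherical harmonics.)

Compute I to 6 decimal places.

-0.071671

m-sum 0 ✓  L=14 even ✓  3≤7≤7 ✓
Π(2lᵢ+1) = 5×11×15 = 825
triangle coeff Δ(2,5,7) = 1/15015
Σ_t [0,0]: t=0:+1/57600 = 1/57600
(3j)²=21/715 [(2 5 7; 0 0 0)], sign=-1
Σ_t [0,0]: t=0:+1/2177280 = 1/2177280
(3j)²=8/3003 [(2 5 7; 1 -4 3)], sign=+1
⇒ 4πI² = 120/1859
I = (-1)√(120/1859/(4π)) = -0.07167142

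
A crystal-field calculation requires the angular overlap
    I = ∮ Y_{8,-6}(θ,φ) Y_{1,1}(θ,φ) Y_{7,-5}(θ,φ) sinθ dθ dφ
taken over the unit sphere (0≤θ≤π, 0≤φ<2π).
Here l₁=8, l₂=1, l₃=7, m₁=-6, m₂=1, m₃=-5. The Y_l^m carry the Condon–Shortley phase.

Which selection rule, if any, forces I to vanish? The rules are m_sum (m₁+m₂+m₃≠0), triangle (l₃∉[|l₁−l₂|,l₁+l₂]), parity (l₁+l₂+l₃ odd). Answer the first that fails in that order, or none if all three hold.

m_sum

m₁+m₂+m₃ = -6 + 1 − 5 = -10  ✗
triangle: |8−1|=7 ≤ l₃=7 ≤ 8+1=9
parity: l₁+l₂+l₃ = 16 is even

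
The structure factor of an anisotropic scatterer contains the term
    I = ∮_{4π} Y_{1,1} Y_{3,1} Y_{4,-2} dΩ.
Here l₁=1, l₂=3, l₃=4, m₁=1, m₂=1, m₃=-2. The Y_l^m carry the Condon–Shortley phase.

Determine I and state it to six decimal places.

Rules hold: Σm=0, L=8 even, 2≤4≤4.
N = 3·7·9 = 189
Δ = 0!·2!·6!/9! = 1/252
Racah Σ t=0..0: t=0:+1/36 = 1/36
⇒ 3j(1 3 4; 0 0 0)² = 4/63, sgn +1
Racah Σ t=0..0: t=0:+1/96 = 1/96
⇒ 3j(1 3 4; 1 1 -2)² = 5/84, sgn +1
4πI² = N·(3j₀)²·(3jₘ)² = 5/7
I = +1·√(0.714286/4π) = 0.23841361

0.238414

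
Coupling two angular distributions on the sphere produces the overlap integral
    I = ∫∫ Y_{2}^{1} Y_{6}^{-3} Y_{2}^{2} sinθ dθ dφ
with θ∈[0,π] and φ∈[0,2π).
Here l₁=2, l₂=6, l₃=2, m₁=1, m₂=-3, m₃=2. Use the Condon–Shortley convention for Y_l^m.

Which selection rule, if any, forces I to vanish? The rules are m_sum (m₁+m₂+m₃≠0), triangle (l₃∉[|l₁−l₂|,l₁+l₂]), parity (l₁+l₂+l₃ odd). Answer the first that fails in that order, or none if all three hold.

triangle

Σmᵢ = 0  ✓
l₃∈[|l₁−l₂|,l₁+l₂]=[4,8], have l₃=2  ✗
Σlᵢ = 10 ⇒ even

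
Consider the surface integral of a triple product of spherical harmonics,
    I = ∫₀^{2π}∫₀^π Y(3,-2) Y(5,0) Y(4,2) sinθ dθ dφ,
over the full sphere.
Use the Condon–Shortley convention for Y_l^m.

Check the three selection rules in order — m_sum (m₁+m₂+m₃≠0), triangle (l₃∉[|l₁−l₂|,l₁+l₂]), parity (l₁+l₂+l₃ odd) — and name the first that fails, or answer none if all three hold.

azimuthal sum: -2 + 0 + 2 = 0  ✓
2 ≤ 4 ≤ 8 (triangle on l)  ✓
L = 3 + 5 + 4 = 12 (even)  ✓

none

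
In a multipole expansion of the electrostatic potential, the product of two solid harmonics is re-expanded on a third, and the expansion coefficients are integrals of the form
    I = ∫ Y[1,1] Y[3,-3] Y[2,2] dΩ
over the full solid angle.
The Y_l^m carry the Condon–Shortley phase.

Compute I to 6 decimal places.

Rules hold: Σm=0, L=6 even, 2≤2≤4.
N = 3·7·5 = 105
Δ = 2!·0!·4!/7! = 1/105
Racah Σ t=1..1: t=1:−1/4 = -1/4
⇒ 3j(1 3 2; 0 0 0)² = 3/35, sgn -1
Racah Σ t=0..0: t=0:+1/48 = 1/48
⇒ 3j(1 3 2; 1 -3 2)² = 1/7, sgn +1
4πI² = N·(3j₀)²·(3jₘ)² = 9/7
I = -1·√(1.28571/4π) = -0.31986543

-0.319865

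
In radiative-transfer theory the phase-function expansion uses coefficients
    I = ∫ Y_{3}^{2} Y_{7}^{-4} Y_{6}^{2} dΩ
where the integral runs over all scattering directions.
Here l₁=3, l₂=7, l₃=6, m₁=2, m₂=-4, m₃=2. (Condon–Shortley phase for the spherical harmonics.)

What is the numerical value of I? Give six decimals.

0.049256

Checks pass: Σm=0; 16 even; l₃=6∈[4,10].
(2·3+1)(2·7+1)(2·6+1) = 1365
Δ: 4! 2! 10! / 17! → 1/2042040
sum: t=1:−1/207360 t=2:+1/57600 t=3:−1/207360 = 1/129600
3j²(3 7 6; 0 0 0) = Δ·Π!·Σ² = 168/12155  (sign +1)
sum: t=0:+1/725760 t=1:−1/967680 = 1/2903040
3j²(3 7 6; 2 -4 2) = Δ·Π!·Σ² = 5/3094  (sign +1)
combine: 4πI² = 1365·168/12155·5/3094 = 1260/41327
take √, sign +1: I = 0.04925648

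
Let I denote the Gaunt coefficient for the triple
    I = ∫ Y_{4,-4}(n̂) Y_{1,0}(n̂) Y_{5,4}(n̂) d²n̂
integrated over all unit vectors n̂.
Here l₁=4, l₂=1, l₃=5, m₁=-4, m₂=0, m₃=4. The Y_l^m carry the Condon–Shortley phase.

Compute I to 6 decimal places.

m-sum 0 ✓  L=10 even ✓  3≤5≤5 ✓
Π(2lᵢ+1) = 9×3×11 = 297
triangle coeff Δ(4,1,5) = 1/495
Σ_t [0,0]: t=0:+1/576 = 1/576
(3j)²=5/99 [(4 1 5; 0 0 0)], sign=-1
Σ_t [0,0]: t=0:+1/40320 = 1/40320
(3j)²=1/55 [(4 1 5; -4 0 4)], sign=-1
⇒ 4πI² = 3/11
I = (+1)√(3/11/(4π)) = 0.14731920

0.147319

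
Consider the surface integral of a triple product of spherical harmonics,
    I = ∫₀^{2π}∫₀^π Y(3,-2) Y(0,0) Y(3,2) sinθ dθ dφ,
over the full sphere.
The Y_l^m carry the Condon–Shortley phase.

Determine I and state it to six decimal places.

Rules hold: Σm=0, L=6 even, 3≤3≤3.
N = 7·1·7 = 49
Δ = 0!·6!·0!/7! = 1/7
Racah Σ t=0..0: t=0:+1/36 = 1/36
⇒ 3j(3 0 3; 0 0 0)² = 1/7, sgn -1
Racah Σ t=0..0: t=0:+1/120 = 1/120
⇒ 3j(3 0 3; -2 0 2)² = 1/7, sgn -1
4πI² = N·(3j₀)²·(3jₘ)² = 1/1
I = +1·√(1/4π) = 0.28209479

0.282095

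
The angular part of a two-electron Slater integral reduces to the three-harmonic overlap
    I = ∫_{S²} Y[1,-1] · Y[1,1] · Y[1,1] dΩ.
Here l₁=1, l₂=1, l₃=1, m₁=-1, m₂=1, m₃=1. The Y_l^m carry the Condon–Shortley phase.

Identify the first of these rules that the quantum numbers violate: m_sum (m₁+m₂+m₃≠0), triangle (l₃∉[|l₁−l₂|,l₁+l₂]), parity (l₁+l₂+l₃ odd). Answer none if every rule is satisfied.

azimuthal sum: -1 + 1 + 1 = 1  ✗
0 ≤ 1 ≤ 2 (triangle on l)
L = 1 + 1 + 1 = 3 (odd)

m_sum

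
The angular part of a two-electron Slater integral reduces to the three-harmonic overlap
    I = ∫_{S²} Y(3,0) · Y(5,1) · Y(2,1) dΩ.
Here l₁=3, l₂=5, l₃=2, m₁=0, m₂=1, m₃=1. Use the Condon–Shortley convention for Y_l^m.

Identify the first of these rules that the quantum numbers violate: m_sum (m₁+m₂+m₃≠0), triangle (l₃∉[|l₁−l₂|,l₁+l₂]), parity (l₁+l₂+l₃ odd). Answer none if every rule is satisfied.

azimuthal sum: 0 + 1 + 1 = 2  ✗
2 ≤ 2 ≤ 8 (triangle on l)
L = 3 + 5 + 2 = 10 (even)

m_sum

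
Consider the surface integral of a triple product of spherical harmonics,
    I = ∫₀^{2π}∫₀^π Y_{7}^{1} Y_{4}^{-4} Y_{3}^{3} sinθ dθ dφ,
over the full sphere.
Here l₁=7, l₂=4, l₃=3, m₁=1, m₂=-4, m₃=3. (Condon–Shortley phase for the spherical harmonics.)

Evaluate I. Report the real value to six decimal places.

-0.006738

m-sum 0 ✓  L=14 even ✓  3≤3≤11 ✓
Π(2lᵢ+1) = 15×9×7 = 945
triangle coeff Δ(7,4,3) = 1/45045
Σ_t [4,4]: t=4:+1/20736 = 1/20736
(3j)²=35/1287 [(7 4 3; 0 0 0)], sign=-1
Σ_t [0,0]: t=0:+1/29030400 = 1/29030400
(3j)²=1/45045 [(7 4 3; 1 -4 3)], sign=+1
⇒ 4πI² = 35/61347
I = (-1)√(35/61347/(4π)) = -0.00673802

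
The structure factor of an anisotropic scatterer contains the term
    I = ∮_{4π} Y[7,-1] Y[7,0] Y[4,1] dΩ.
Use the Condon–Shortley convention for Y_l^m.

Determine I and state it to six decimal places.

-0.037251

m-sum 0 ✓  L=18 even ✓  0≤4≤14 ✓
Π(2lᵢ+1) = 15×15×9 = 2025
triangle coeff Δ(7,7,4) = 1/58198140
Σ_t [3,7]: t=3:−1/17418240 t=4:+1/622080 t=5:−1/230400 t=6:+1/622080 t=7:−1/17418240 = -1/806400
(3j)²=2268/230945 [(7 7 4; 0 0 0)], sign=-1
Σ_t [4,7]: t=4:+1/2488320 t=5:−1/345600 t=6:+1/414720 t=7:−1/4354560 = -1/3225600
(3j)²=81/92378 [(7 7 4; -1 0 1)], sign=+1
⇒ 4πI² = 37200870/2133423721
I = (-1)√(37200870/2133423721/(4π)) = -0.03725058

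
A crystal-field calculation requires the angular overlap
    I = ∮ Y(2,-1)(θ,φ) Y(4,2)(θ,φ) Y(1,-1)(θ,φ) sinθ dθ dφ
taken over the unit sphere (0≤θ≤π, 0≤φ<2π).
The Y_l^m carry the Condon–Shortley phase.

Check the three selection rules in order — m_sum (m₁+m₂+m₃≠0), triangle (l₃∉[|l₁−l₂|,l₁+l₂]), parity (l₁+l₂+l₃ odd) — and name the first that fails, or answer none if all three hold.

triangle

azimuthal sum: -1 + 2 − 1 = 0  ✓
2 ≤ 1 ≤ 6 (triangle on l)  ✗
L = 2 + 4 + 1 = 7 (odd)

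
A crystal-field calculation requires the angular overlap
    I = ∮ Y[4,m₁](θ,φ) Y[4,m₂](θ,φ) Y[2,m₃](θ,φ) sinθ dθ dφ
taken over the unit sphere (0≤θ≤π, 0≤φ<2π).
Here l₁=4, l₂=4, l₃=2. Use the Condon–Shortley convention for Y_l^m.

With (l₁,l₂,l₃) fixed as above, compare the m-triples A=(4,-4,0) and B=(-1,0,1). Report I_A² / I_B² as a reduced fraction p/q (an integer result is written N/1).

392/15

l's match ⇒ only the (l;m) 3-j factors differ between A and B.
A: triangle coeff Δ(4,4,2) = 1/13860; Σ_t [0,0]: t=0:+1/2880 = 1/2880; (3j)²=28/495 [(4 4 2; 4 -4 0)], sign=+1
B: triangle coeff Δ(4,4,2) = 1/13860; Σ_t [3,4]: t=3:−1/72 t=4:+1/96 = -1/288; (3j)²=1/462 [(4 4 2; -1 0 1)], sign=+1
I_A²/I_B² = (28/495)/(1/462) = 392/15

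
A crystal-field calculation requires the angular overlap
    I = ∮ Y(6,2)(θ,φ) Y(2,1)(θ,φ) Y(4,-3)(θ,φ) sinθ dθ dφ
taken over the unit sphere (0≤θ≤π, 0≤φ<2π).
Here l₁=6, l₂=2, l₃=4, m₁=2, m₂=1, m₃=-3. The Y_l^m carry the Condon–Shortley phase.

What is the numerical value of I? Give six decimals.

0.089969

Checks pass: Σm=0; 12 even; l₃=4∈[4,8].
(2·6+1)(2·2+1)(2·4+1) = 585
Δ: 4! 8! 0! / 13! → 1/6435
sum: t=2:+1/2304 = 1/2304
3j²(6 2 4; 0 0 0) = Δ·Π!·Σ² = 5/143  (sign +1)
sum: t=3:−1/30240 = -1/30240
3j²(6 2 4; 2 1 -3) = Δ·Π!·Σ² = 32/6435  (sign +1)
combine: 4πI² = 585·5/143·32/6435 = 160/1573
take √, sign +1: I = 0.08996855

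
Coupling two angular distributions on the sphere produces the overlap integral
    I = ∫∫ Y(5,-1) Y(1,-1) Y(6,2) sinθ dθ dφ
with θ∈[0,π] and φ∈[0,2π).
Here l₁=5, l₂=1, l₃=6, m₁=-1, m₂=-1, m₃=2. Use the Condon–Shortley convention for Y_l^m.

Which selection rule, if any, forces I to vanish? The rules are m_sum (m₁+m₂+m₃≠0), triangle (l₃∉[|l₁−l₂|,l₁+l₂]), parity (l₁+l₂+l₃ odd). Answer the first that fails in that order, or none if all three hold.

m₁+m₂+m₃ = -1 − 1 + 2 = 0  ✓
triangle: |5−1|=4 ≤ l₃=6 ≤ 5+1=6  ✓
parity: l₁+l₂+l₃ = 12 is even  ✓

none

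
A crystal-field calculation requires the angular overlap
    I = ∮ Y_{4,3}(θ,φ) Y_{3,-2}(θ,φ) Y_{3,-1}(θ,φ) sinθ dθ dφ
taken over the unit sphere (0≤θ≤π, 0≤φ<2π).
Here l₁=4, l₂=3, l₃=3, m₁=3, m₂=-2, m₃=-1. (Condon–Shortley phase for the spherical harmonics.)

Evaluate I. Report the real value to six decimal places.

Rules hold: Σm=0, L=10 even, 1≤3≤7.
N = 9·7·7 = 441
Δ = 4!·4!·2!/11! = 1/34650
Racah Σ t=1..3: t=1:−1/72 t=2:+1/16 t=3:−1/72 = 5/144
⇒ 3j(4 3 3; 0 0 0)² = 2/77, sgn -1
Racah Σ t=0..1: t=0:+1/144 t=1:−1/288 = 1/288
⇒ 3j(4 3 3; 3 -2 -1)² = 1/99, sgn +1
4πI² = N·(3j₀)²·(3jₘ)² = 14/121
I = -1·√(0.115702/4π) = -0.09595473

-0.095955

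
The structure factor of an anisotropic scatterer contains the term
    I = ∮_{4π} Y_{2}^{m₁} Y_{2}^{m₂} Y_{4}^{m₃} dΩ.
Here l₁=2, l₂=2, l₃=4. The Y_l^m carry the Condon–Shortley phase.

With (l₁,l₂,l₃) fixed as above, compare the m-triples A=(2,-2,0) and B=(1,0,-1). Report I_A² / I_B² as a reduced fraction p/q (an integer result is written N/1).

l's match ⇒ only the (l;m) 3-j factors differ between A and B.
A: triangle coeff Δ(2,2,4) = 1/630; Σ_t [0,0]: t=0:+1/576 = 1/576; (3j)²=1/630 [(2 2 4; 2 -2 0)], sign=+1
B: triangle coeff Δ(2,2,4) = 1/630; Σ_t [0,0]: t=0:+1/24 = 1/24; (3j)²=1/21 [(2 2 4; 1 0 -1)], sign=-1
I_A²/I_B² = (1/630)/(1/21) = 1/30

1/30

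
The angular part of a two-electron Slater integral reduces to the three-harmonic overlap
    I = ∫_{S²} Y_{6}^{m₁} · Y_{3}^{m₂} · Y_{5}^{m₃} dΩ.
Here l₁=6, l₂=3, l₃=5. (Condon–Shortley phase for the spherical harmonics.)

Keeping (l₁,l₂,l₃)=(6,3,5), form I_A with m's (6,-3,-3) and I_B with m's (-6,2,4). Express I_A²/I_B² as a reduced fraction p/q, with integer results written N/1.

Shared (l₁,l₂,l₃)=(6,3,5): N and (l;000)² cancel in I_A²/I_B².
A: Δ = 4!·8!·2!/15! = 1/675675; Racah Σ t=0..0: t=0:+1/1935360 = 1/1935360; ⇒ 3j(6 3 5; 6 -3 -3)² = 1/91, sgn +1
B: Δ = 4!·8!·2!/15! = 1/675675; Racah Σ t=4..4: t=4:+1/967680 = 1/967680; ⇒ 3j(6 3 5; -6 2 4)² = 3/91, sgn -1
I_A²/I_B² = (1/91)/(3/91) = 1/3

1/3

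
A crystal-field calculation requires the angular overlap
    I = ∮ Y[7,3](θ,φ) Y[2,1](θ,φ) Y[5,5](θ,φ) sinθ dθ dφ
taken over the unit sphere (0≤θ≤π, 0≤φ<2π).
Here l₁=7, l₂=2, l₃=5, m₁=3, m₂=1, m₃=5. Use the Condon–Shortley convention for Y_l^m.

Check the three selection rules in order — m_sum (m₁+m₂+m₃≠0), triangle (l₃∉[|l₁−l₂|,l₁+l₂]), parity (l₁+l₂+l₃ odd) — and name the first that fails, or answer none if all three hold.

m_sum

azimuthal sum: 3 + 1 + 5 = 9  ✗
5 ≤ 5 ≤ 9 (triangle on l)
L = 7 + 2 + 5 = 14 (even)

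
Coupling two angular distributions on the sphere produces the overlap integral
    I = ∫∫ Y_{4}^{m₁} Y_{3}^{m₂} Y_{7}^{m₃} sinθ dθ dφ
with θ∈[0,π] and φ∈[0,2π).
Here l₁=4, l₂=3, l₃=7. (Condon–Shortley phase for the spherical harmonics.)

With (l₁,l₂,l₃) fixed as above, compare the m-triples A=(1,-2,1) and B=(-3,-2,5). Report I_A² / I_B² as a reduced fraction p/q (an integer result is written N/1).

Shared (l₁,l₂,l₃)=(4,3,7): N and (l;000)² cancel in I_A²/I_B².
A: Δ = 0!·8!·6!/15! = 1/45045; Racah Σ t=0..0: t=0:+1/86400 = 1/86400; ⇒ 3j(4 3 7; 1 -2 1)² = 16/2145, sgn +1
B: Δ = 0!·8!·6!/15! = 1/45045; Racah Σ t=0..0: t=0:+1/604800 = 1/604800; ⇒ 3j(4 3 7; -3 -2 5)² = 16/455, sgn +1
I_A²/I_B² = (16/2145)/(16/455) = 7/33

7/33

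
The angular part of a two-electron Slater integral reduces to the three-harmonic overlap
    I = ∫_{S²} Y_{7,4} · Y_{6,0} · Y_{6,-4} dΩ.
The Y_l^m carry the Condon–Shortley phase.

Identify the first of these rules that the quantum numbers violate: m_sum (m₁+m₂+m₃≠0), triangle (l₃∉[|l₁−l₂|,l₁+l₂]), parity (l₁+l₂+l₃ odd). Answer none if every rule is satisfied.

parity

m₁+m₂+m₃ = 4 + 0 − 4 = 0  ✓
triangle: |7−6|=1 ≤ l₃=6 ≤ 7+6=13  ✓
parity: l₁+l₂+l₃ = 19 is odd  ✗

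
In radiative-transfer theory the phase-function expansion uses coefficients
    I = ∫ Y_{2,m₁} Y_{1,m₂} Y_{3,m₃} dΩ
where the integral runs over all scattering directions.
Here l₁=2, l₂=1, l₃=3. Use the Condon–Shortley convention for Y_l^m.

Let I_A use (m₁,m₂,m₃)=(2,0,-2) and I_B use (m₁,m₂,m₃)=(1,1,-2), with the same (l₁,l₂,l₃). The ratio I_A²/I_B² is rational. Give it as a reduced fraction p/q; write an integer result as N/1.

1/2

l's match ⇒ only the (l;m) 3-j factors differ between A and B.
A: triangle coeff Δ(2,1,3) = 1/105; Σ_t [0,0]: t=0:+1/24 = 1/24; (3j)²=1/21 [(2 1 3; 2 0 -2)], sign=-1
B: triangle coeff Δ(2,1,3) = 1/105; Σ_t [0,0]: t=0:+1/12 = 1/12; (3j)²=2/21 [(2 1 3; 1 1 -2)], sign=-1
I_A²/I_B² = (1/21)/(2/21) = 1/2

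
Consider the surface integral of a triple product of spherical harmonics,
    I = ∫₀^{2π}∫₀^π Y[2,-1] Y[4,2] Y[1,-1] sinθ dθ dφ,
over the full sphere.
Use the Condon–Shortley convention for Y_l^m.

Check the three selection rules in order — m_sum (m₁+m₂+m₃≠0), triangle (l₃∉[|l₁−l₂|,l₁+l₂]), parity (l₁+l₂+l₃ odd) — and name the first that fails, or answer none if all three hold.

Σmᵢ = 0  ✓
l₃∈[|l₁−l₂|,l₁+l₂]=[2,6], have l₃=1  ✗
Σlᵢ = 7 ⇒ odd

triangle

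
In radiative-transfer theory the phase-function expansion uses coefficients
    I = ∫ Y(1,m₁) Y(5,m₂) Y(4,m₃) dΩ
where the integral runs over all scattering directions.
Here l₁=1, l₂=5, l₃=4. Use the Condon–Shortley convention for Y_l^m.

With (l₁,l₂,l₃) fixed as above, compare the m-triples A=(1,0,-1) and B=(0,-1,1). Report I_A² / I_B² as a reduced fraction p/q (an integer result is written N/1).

Same 1,5,4: normalisation and zero-m 3j drop out of the ratio.
A: Δ: 2! 0! 8! / 11! → 1/495; sum: t=0:+1/1440 = 1/1440; 3j²(1 5 4; 1 0 -1) = Δ·Π!·Σ² = 2/99  (sign -1)
B: Δ: 2! 0! 8! / 11! → 1/495; sum: t=1:−1/720 = -1/720; 3j²(1 5 4; 0 -1 1) = Δ·Π!·Σ² = 8/165  (sign +1)
I_A²/I_B² = (2/99)/(8/165) = 5/12

5/12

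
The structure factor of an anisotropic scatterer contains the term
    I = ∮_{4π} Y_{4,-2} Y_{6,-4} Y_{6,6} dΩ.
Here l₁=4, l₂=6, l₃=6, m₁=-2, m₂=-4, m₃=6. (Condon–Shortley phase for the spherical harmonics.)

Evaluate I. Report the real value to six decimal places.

Rules hold: Σm=0, L=16 even, 2≤6≤10.
N = 9·13·13 = 1521
Δ = 4!·4!·8!/17! = 1/15315300
Racah Σ t=0..4: t=0:+1/829440 t=1:−1/25920 t=2:+1/9216 t=3:−1/25920 t=4:+1/829440 = 7/207360
⇒ 3j(4 6 6; 0 0 0)² = 28/2431, sgn +1
Racah Σ t=2..2: t=2:+1/3870720 = 1/3870720
⇒ 3j(4 6 6; -2 -4 6)² = 135/6188, sgn +1
4πI² = N·(3j₀)²·(3jₘ)² = 1215/3179
I = +1·√(0.382196/4π) = 0.17439657

0.174397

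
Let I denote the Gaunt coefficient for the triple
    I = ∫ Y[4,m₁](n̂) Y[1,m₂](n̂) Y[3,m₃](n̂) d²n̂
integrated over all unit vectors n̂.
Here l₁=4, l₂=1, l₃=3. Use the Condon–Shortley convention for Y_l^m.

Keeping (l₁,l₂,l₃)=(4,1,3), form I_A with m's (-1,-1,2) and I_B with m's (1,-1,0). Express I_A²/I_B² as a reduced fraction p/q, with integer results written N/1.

l's match ⇒ only the (l;m) 3-j factors differ between A and B.
A: triangle coeff Δ(4,1,3) = 1/252; Σ_t [0,0]: t=0:+1/240 = 1/240; (3j)²=1/84 [(4 1 3; -1 -1 2)], sign=-1
B: triangle coeff Δ(4,1,3) = 1/252; Σ_t [0,0]: t=0:+1/72 = 1/72; (3j)²=5/126 [(4 1 3; 1 -1 0)], sign=-1
I_A²/I_B² = (1/84)/(5/126) = 3/10

3/10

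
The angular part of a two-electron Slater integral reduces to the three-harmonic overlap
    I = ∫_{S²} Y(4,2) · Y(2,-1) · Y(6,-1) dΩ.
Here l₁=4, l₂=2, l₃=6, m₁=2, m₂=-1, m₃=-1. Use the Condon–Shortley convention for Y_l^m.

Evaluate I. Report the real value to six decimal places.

-0.133065

m-sum 0 ✓  L=12 even ✓  2≤6≤6 ✓
Π(2lᵢ+1) = 9×5×13 = 585
triangle coeff Δ(4,2,6) = 1/6435
Σ_t [0,0]: t=0:+1/2304 = 1/2304
(3j)²=5/143 [(4 2 6; 0 0 0)], sign=+1
Σ_t [0,0]: t=0:+1/8640 = 1/8640
(3j)²=14/1287 [(4 2 6; 2 -1 -1)], sign=-1
⇒ 4πI² = 350/1573
I = (-1)√(350/1573/(4π)) = -0.13306527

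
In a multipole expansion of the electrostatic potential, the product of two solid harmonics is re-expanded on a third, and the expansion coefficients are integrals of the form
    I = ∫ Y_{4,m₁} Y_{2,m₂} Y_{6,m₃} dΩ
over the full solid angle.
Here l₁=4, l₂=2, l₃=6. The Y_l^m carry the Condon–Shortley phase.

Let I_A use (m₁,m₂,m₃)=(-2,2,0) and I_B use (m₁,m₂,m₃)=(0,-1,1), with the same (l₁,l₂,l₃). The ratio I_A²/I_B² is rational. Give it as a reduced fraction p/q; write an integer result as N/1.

3/35

Shared (l₁,l₂,l₃)=(4,2,6): N and (l;000)² cancel in I_A²/I_B².
A: Δ = 0!·8!·4!/13! = 1/6435; Racah Σ t=0..0: t=0:+1/34560 = 1/34560; ⇒ 3j(4 2 6; -2 2 0)² = 1/429, sgn +1
B: Δ = 0!·8!·4!/13! = 1/6435; Racah Σ t=0..0: t=0:+1/3456 = 1/3456; ⇒ 3j(4 2 6; 0 -1 1)² = 35/1287, sgn -1
I_A²/I_B² = (1/429)/(35/1287) = 3/35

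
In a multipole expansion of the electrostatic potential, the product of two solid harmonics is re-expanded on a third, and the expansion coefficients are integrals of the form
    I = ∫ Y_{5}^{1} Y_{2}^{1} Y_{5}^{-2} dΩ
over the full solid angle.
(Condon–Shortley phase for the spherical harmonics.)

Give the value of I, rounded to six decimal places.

0.104819

m-sum 0 ✓  L=12 even ✓  3≤5≤7 ✓
Π(2lᵢ+1) = 11×5×11 = 605
triangle coeff Δ(5,2,5) = 1/38610
Σ_t [0,2]: t=0:+1/2880 t=1:−1/576 t=2:+1/2880 = -1/960
(3j)²=10/429 [(5 2 5; 0 0 0)], sign=+1
Σ_t [1,2]: t=1:−1/1440 t=2:+1/2880 = -1/2880
(3j)²=7/715 [(5 2 5; 1 1 -2)], sign=+1
⇒ 4πI² = 70/507
I = (+1)√(70/507/(4π)) = 0.10481902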